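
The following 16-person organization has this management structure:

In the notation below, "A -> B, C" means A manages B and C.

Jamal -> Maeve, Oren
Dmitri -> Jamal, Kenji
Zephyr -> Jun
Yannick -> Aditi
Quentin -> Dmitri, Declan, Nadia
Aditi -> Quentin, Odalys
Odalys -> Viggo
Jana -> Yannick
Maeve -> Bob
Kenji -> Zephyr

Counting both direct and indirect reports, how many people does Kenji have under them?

Kenji directly manages Zephyr. Under Zephyr: Jun (1). That's 2 in total.

2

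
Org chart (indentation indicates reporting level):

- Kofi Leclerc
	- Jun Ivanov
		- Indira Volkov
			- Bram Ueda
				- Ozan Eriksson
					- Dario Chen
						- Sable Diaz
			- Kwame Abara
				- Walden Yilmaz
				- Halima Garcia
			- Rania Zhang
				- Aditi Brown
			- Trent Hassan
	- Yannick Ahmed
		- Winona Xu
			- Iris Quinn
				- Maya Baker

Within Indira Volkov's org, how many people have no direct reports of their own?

The people in Indira Volkov's organization with no one reporting to them are Trent Hassan, Aditi Brown, Halima Garcia, Walden Yilmaz, Sable Diaz. That is 5.

5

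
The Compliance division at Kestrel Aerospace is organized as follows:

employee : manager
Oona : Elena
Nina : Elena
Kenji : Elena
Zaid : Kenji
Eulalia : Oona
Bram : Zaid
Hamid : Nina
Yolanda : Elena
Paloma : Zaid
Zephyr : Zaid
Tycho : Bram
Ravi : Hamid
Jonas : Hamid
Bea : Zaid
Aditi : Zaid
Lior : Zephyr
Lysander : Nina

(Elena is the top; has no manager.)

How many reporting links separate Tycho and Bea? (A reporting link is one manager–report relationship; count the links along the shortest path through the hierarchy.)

3

Tycho is 2 levels below Zaid, and Bea is 1 level below Zaid (their lowest common manager). The shortest path runs up from Tycho to Zaid and back down to Bea: 2 + 1 = 3 links.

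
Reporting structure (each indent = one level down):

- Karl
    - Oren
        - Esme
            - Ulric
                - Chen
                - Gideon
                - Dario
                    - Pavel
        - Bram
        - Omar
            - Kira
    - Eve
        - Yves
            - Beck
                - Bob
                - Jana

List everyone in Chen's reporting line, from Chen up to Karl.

Chen reports to Ulric. Ulric reports to Esme. Esme reports to Oren. Oren reports to Karl. Karl is at the top.

Chen -> Ulric -> Esme -> Oren -> Karl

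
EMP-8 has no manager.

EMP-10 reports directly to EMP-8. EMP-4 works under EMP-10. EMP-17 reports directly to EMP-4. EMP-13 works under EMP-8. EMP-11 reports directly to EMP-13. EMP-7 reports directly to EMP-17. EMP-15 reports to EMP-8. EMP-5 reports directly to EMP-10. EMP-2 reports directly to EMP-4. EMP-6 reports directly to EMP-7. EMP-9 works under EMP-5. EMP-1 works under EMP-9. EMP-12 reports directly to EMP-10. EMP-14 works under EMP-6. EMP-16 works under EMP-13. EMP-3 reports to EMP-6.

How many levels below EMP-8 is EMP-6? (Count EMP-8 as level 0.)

5

Chain from EMP-6 up to EMP-8: EMP-6 → EMP-7 → EMP-17 → EMP-4 → EMP-10 → EMP-8. That is 5 steps up, so EMP-6 is 5 levels below EMP-8.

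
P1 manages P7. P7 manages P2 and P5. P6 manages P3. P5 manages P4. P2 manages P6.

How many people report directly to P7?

2

P7 directly manages P2, P5. That is 2 direct reports.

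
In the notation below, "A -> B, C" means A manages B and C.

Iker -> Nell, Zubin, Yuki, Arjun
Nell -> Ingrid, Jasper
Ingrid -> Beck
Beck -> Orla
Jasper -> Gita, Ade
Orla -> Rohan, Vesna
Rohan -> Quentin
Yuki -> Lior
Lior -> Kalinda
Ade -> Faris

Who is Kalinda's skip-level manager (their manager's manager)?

Kalinda reports to Lior, and Lior reports to Yuki. So Kalinda's skip-level manager is Yuki.

Yuki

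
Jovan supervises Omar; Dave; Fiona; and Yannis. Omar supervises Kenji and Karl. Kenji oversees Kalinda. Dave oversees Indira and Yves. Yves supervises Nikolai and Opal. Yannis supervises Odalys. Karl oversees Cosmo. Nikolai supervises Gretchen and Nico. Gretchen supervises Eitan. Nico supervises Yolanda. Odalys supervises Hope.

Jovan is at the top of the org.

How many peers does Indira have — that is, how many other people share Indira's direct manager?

1

Indira reports to Dave. Dave's other direct reports are Yves — 1 peer.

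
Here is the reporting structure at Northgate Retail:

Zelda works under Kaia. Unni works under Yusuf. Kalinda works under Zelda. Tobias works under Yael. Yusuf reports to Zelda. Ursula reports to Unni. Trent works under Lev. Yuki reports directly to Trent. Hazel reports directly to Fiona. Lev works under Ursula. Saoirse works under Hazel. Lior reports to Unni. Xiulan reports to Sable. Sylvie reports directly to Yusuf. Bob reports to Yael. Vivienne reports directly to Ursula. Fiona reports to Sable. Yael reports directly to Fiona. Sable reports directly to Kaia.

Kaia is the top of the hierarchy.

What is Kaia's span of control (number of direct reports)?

Kaia directly manages Sable, Zelda. That is 2 direct reports.

2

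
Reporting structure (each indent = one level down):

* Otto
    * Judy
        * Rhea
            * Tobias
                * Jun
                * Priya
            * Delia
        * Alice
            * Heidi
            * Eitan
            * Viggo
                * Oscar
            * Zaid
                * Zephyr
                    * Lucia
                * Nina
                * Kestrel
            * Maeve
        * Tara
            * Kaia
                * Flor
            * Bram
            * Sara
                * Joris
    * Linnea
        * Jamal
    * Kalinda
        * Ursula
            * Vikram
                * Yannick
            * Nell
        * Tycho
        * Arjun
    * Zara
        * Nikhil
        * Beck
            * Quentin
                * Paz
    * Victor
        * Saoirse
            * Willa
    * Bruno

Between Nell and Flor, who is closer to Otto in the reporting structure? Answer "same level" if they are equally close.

Nell

Nell is 3 levels below Otto; Flor is 4. Nell is higher.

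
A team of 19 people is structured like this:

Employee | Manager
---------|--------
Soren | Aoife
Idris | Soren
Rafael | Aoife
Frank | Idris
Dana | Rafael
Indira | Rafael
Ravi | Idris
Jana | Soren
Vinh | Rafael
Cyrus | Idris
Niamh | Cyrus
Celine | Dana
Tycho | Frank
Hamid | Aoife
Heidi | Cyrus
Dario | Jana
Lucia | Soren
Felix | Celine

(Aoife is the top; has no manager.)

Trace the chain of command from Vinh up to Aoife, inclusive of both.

Vinh reports to Rafael. Rafael reports to Aoife. Aoife is at the top.

Vinh -> Rafael -> Aoife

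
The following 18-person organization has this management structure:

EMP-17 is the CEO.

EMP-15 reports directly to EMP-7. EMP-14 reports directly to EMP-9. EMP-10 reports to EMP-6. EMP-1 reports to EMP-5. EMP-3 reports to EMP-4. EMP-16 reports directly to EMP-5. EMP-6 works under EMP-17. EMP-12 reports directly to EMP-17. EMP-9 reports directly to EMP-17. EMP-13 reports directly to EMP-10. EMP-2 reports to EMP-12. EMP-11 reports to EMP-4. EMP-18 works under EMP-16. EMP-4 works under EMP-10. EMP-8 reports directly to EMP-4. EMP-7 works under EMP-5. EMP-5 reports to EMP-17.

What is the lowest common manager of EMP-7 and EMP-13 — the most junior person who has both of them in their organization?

EMP-7's chain of managers is EMP-5, EMP-17. EMP-13's chain of managers is EMP-10, EMP-6, EMP-17. The first manager that appears in both chains is EMP-17.

EMP-17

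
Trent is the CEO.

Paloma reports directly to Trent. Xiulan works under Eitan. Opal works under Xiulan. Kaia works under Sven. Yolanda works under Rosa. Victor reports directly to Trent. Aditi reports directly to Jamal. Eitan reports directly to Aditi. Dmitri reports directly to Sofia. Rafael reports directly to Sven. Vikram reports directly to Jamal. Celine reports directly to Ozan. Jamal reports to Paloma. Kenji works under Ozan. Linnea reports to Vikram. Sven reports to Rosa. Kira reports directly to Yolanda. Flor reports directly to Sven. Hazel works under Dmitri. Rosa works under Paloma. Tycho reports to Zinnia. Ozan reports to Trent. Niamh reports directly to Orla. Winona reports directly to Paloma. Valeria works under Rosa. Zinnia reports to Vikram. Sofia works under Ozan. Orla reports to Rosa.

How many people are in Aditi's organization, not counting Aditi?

3

Aditi directly manages Eitan. Under Eitan: Xiulan, Opal (2). That's 3 in total.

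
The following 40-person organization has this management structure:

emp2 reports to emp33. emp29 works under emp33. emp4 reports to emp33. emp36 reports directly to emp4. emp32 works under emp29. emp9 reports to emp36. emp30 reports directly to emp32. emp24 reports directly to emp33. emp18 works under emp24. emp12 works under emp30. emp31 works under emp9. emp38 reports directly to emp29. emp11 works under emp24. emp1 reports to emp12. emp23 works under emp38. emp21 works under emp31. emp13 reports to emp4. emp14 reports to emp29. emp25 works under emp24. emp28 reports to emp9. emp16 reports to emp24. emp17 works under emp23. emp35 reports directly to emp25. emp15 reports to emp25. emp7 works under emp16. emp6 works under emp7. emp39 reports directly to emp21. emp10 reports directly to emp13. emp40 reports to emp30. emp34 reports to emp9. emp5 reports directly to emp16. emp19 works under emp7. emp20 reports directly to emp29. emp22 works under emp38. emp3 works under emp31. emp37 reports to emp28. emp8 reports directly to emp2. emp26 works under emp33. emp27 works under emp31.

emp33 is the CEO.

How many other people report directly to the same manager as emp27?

emp27 reports to emp31. emp31's other direct reports are emp21, emp3 — 2 peers.

2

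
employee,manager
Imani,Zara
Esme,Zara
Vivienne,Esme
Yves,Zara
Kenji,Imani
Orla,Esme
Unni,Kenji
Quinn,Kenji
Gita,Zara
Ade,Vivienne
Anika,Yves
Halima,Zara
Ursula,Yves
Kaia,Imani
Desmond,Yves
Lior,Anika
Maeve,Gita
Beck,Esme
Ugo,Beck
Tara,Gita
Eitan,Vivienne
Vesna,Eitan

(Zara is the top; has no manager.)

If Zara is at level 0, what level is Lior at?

Chain from Lior up to Zara: Lior → Anika → Yves → Zara. That is 3 steps up, so Lior is 3 levels below Zara.

3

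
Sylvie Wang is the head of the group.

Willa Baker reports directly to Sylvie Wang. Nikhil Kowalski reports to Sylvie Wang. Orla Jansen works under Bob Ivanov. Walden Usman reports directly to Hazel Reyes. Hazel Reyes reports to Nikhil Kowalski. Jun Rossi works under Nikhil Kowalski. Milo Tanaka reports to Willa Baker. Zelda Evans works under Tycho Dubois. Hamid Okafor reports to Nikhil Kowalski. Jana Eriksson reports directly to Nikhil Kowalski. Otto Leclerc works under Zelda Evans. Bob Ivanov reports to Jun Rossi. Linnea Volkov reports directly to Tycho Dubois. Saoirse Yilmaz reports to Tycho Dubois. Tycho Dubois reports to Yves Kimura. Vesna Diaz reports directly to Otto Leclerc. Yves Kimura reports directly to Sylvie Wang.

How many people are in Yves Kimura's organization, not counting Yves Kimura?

6

Yves Kimura directly manages Tycho Dubois. Under Tycho Dubois: Saoirse Yilmaz, Linnea Volkov, Zelda Evans, Otto Leclerc, Vesna Diaz (5). That's 6 in total.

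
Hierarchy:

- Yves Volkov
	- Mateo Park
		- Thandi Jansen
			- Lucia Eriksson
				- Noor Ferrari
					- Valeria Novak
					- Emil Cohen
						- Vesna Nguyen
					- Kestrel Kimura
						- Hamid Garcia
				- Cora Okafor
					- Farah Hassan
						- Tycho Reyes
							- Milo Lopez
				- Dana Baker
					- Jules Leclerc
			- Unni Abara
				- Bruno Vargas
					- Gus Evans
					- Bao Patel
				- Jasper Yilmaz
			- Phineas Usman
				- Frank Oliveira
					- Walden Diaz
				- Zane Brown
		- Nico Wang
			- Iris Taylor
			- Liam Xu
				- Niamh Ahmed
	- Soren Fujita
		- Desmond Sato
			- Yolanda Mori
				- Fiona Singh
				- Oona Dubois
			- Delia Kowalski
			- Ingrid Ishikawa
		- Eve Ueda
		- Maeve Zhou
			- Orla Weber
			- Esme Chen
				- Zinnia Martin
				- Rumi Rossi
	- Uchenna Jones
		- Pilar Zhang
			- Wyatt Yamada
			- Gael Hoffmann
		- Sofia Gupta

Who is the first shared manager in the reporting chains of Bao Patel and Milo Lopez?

Bao Patel's chain of managers is Bruno Vargas, Unni Abara, Thandi Jansen, Mateo Park, Yves Volkov. Milo Lopez's chain of managers is Tycho Reyes, Farah Hassan, Cora Okafor, Lucia Eriksson, Thandi Jansen, Mateo Park, Yves Volkov. The first manager that appears in both chains is Thandi Jansen.

Thandi Jansen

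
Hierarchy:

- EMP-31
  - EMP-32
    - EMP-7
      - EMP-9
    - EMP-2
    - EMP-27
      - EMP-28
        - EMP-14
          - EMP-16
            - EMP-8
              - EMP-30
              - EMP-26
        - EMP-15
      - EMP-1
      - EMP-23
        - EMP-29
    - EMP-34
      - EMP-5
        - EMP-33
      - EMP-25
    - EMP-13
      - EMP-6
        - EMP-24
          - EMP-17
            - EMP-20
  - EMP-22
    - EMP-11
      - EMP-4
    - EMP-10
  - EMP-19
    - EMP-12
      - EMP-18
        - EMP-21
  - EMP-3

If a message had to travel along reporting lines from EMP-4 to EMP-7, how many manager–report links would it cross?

5

EMP-4 is 3 levels below EMP-31, and EMP-7 is 2 levels below EMP-31 (their lowest common manager). The shortest path runs up from EMP-4 to EMP-31 and back down to EMP-7: 3 + 2 = 5 links.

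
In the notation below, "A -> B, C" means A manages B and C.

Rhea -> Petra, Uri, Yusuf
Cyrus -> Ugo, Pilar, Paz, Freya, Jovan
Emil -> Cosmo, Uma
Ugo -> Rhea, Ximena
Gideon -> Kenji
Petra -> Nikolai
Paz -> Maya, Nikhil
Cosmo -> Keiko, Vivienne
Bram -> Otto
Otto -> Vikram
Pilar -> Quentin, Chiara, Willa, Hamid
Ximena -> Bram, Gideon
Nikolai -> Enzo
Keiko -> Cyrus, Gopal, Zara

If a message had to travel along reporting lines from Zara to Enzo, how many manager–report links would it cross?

7

Zara is 1 level below Keiko, and Enzo is 6 levels below Keiko (their lowest common manager). The shortest path runs up from Zara to Keiko and back down to Enzo: 1 + 6 = 7 links.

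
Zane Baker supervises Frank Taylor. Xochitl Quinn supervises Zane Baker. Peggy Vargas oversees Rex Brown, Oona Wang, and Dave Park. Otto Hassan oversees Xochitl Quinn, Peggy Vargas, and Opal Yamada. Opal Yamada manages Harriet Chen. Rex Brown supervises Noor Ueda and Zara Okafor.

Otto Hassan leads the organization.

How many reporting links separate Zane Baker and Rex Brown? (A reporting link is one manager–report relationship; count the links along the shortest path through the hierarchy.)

Zane Baker is 2 levels below Otto Hassan, and Rex Brown is 2 levels below Otto Hassan (their lowest common manager). The shortest path runs up from Zane Baker to Otto Hassan and back down to Rex Brown: 2 + 2 = 4 links.

4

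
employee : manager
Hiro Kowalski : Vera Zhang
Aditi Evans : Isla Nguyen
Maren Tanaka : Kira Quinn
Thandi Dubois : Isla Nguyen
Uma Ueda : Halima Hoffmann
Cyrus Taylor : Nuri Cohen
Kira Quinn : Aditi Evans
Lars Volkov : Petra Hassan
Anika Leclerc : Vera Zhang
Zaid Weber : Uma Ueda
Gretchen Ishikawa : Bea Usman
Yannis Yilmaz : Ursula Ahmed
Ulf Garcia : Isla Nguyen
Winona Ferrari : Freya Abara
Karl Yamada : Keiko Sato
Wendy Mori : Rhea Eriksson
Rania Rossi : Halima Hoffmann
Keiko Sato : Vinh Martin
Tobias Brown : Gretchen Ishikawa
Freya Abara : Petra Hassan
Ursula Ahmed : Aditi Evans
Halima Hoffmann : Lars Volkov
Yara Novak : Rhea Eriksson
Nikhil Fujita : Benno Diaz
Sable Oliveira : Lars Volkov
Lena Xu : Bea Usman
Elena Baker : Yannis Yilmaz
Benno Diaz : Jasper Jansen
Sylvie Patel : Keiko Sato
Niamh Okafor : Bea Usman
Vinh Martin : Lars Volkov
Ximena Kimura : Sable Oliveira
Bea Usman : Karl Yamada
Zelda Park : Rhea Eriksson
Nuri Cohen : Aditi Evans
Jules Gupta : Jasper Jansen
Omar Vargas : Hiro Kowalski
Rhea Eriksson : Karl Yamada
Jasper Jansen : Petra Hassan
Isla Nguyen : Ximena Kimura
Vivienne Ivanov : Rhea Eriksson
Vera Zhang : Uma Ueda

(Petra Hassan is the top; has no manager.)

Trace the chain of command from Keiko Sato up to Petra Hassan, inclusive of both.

Keiko Sato reports to Vinh Martin. Vinh Martin reports to Lars Volkov. Lars Volkov reports to Petra Hassan. Petra Hassan is at the top.

Keiko Sato -> Vinh Martin -> Lars Volkov -> Petra Hassan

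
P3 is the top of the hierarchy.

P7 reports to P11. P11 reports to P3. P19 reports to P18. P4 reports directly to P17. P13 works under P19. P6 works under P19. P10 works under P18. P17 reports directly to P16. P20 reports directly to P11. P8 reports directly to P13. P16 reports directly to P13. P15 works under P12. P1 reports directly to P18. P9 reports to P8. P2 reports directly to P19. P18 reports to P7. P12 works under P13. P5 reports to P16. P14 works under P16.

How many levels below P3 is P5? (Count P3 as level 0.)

Chain from P5 up to P3: P5 → P16 → P13 → P19 → P18 → P7 → P11 → P3. That is 7 steps up, so P5 is 7 levels below P3.

7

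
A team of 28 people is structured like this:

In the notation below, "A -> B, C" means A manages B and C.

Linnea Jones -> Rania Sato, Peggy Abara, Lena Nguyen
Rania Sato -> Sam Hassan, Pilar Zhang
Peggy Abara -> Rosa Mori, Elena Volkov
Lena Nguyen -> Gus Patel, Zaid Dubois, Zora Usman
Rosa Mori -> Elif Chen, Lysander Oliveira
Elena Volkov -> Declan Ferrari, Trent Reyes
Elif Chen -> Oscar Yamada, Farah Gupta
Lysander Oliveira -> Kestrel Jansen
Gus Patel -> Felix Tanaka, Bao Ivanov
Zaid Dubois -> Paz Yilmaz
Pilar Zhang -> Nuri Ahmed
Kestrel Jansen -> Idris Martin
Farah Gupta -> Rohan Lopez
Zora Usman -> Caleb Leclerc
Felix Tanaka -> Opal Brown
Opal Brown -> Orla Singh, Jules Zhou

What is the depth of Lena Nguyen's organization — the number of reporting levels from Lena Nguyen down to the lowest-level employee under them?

4

The longest chain under Lena Nguyen runs Lena Nguyen → Gus Patel → Felix Tanaka → Opal Brown → Jules Zhou, which is 4 levels below Lena Nguyen.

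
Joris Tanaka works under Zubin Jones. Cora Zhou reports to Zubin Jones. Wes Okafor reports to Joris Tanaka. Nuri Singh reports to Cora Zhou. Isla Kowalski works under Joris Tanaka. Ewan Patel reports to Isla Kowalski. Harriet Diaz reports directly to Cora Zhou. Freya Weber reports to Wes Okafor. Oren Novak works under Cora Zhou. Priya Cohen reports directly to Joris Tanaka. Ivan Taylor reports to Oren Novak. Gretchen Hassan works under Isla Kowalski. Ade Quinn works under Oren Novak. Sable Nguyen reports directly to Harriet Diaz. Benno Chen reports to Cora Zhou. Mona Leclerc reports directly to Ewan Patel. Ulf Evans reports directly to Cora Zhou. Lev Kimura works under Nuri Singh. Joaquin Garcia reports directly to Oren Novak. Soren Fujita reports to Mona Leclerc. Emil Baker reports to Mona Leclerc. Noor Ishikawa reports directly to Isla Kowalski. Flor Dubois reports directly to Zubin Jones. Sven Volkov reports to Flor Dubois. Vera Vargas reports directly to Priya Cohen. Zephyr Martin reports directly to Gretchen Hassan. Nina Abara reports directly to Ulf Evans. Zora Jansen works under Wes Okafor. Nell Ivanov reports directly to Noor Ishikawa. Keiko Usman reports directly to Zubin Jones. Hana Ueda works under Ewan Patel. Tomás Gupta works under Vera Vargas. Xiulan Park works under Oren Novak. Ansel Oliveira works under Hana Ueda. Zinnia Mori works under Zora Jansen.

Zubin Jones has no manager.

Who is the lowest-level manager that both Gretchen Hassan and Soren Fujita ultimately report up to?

Isla Kowalski

Gretchen Hassan's chain of managers is Isla Kowalski, Joris Tanaka, Zubin Jones. Soren Fujita's chain of managers is Mona Leclerc, Ewan Patel, Isla Kowalski, Joris Tanaka, Zubin Jones. The first manager that appears in both chains is Isla Kowalski.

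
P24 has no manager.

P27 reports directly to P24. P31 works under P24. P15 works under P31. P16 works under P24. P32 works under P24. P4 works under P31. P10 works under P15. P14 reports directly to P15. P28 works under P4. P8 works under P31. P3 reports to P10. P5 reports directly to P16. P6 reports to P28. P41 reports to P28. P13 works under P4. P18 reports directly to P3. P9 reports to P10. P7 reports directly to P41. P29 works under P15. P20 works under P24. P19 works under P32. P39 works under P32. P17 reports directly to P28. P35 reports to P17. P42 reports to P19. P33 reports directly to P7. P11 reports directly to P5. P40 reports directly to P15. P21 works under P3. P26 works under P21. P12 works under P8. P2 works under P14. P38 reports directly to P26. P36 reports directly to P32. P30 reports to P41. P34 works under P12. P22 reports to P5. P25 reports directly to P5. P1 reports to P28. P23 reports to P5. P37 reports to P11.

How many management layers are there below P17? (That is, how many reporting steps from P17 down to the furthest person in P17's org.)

The longest chain under P17 runs P17 → P35, which is 1 level below P17.

1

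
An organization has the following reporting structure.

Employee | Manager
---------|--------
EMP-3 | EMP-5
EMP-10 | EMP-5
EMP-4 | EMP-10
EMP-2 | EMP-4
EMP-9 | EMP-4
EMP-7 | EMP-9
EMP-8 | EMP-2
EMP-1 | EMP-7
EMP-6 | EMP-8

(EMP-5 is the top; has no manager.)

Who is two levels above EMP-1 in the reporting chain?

EMP-1 reports to EMP-7, and EMP-7 reports to EMP-9. So EMP-1's skip-level manager is EMP-9.

EMP-9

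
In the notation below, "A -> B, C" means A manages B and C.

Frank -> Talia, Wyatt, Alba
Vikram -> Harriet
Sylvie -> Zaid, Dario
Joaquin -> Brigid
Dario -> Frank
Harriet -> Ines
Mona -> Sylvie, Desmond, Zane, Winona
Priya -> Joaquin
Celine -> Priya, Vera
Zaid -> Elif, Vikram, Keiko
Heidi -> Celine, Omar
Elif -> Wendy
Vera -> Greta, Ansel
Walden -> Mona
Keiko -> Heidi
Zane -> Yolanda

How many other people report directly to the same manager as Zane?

3

Zane reports to Mona. Mona's other direct reports are Sylvie, Desmond, Winona — 3 peers.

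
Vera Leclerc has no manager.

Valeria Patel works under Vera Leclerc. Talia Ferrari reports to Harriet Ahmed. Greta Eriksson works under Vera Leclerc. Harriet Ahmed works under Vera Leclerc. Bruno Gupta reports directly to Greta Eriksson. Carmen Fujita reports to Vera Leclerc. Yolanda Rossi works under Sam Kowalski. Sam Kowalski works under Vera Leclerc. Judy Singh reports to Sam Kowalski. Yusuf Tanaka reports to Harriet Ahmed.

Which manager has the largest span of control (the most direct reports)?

Direct-report counts: Vera Leclerc has 5; Sam Kowalski has 2; Greta Eriksson has 1; Harriet Ahmed has 2. The largest is 5, held by Vera Leclerc.

Vera Leclerc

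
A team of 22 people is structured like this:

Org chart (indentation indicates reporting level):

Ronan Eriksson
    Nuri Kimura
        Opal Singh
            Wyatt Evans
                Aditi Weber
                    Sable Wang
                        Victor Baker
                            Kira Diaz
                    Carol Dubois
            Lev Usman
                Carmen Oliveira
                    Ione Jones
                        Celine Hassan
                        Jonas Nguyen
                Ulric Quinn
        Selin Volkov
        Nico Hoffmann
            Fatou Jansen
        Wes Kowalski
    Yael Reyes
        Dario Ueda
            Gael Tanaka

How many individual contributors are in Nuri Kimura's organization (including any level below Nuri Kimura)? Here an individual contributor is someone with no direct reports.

The people in Nuri Kimura's organization with no one reporting to them are Wes Kowalski, Fatou Jansen, Selin Volkov, Ulric Quinn, Jonas Nguyen, Celine Hassan, Carol Dubois, Kira Diaz. That is 8.

8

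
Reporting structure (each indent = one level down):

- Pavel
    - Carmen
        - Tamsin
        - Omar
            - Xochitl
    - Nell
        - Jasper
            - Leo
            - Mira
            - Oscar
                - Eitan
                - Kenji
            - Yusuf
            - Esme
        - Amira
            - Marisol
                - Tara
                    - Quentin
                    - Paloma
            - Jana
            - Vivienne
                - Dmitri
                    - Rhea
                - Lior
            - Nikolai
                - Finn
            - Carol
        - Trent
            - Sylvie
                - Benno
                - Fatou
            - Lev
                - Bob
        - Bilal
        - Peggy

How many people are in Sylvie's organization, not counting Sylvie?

2

Sylvie directly manages Benno, Fatou. Benno has no reports. Fatou has no reports. So Sylvie's organization is 2 direct reports plus everyone under them: 1 + 1 = 2.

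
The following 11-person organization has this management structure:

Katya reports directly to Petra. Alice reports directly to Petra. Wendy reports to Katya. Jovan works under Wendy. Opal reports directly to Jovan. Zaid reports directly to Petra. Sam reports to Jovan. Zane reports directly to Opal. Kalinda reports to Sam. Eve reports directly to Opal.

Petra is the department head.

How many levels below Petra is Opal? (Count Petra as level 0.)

Chain from Opal up to Petra: Opal → Jovan → Wendy → Katya → Petra. That is 4 steps up, so Opal is 4 levels below Petra.

4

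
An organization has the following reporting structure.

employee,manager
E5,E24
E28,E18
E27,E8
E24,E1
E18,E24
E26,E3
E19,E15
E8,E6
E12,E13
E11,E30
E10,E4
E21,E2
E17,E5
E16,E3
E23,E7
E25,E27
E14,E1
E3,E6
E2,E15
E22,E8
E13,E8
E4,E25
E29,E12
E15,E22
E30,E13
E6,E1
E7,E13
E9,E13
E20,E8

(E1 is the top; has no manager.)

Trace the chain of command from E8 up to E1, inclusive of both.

E8 -> E6 -> E1

E8 reports to E6. E6 reports to E1. E1 is at the top.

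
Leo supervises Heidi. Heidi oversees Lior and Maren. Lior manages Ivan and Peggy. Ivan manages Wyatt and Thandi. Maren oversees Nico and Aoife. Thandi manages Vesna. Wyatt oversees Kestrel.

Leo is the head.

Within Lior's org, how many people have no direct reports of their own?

3

The people in Lior's organization with no one reporting to them are Peggy, Kestrel, Vesna. That is 3.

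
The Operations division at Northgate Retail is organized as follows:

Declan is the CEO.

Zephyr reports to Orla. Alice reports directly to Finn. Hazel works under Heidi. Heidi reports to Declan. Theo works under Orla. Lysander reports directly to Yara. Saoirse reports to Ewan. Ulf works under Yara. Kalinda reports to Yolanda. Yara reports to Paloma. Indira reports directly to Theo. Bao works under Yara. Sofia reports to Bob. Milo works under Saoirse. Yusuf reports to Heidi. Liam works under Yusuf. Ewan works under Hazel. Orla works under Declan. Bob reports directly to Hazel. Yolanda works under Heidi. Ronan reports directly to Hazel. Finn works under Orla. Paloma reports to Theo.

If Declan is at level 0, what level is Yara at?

Chain from Yara up to Declan: Yara → Paloma → Theo → Orla → Declan. That is 4 steps up, so Yara is 4 levels below Declan.

4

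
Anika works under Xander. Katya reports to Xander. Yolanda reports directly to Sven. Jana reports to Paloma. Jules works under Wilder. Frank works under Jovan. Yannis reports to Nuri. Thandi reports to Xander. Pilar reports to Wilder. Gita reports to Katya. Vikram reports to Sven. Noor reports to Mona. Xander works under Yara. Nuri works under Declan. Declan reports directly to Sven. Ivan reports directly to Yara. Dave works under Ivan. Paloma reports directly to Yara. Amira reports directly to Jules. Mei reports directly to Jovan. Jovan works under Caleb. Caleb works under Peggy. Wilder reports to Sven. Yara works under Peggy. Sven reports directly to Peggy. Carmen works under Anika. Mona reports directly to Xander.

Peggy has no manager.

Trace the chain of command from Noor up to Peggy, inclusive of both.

Noor -> Mona -> Xander -> Yara -> Peggy

Noor reports to Mona. Mona reports to Xander. Xander reports to Yara. Yara reports to Peggy. Peggy is at the top.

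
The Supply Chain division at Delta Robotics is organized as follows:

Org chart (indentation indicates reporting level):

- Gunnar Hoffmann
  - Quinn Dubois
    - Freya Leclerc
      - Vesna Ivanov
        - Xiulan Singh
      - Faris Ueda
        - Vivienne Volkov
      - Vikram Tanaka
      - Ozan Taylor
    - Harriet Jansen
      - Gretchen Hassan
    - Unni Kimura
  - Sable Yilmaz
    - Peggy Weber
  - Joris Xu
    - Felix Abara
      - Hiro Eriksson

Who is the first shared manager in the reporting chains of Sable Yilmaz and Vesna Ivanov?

Sable Yilmaz's chain of managers is Gunnar Hoffmann. Vesna Ivanov's chain of managers is Freya Leclerc, Quinn Dubois, Gunnar Hoffmann. The first manager that appears in both chains is Gunnar Hoffmann.

Gunnar Hoffmann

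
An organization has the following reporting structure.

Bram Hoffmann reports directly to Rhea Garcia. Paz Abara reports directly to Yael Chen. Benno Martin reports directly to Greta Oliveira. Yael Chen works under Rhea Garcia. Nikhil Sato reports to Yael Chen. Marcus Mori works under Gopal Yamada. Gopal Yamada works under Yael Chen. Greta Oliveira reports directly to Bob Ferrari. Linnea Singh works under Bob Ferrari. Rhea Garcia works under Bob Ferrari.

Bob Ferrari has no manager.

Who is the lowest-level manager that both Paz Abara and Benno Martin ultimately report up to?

Bob Ferrari

Paz Abara's chain of managers is Yael Chen, Rhea Garcia, Bob Ferrari. Benno Martin's chain of managers is Greta Oliveira, Bob Ferrari. The first manager that appears in both chains is Bob Ferrari.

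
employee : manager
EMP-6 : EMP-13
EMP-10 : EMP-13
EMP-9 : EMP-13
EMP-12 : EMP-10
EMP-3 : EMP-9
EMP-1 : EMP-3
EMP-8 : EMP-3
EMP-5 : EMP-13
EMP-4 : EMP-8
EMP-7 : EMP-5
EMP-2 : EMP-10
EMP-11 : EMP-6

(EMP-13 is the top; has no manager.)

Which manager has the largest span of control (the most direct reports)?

EMP-13

Direct-report counts: EMP-13 has 4; EMP-5 has 1; EMP-9 has 1; EMP-3 has 2; EMP-8 has 1; EMP-10 has 2; EMP-6 has 1. The largest is 4, held by EMP-13.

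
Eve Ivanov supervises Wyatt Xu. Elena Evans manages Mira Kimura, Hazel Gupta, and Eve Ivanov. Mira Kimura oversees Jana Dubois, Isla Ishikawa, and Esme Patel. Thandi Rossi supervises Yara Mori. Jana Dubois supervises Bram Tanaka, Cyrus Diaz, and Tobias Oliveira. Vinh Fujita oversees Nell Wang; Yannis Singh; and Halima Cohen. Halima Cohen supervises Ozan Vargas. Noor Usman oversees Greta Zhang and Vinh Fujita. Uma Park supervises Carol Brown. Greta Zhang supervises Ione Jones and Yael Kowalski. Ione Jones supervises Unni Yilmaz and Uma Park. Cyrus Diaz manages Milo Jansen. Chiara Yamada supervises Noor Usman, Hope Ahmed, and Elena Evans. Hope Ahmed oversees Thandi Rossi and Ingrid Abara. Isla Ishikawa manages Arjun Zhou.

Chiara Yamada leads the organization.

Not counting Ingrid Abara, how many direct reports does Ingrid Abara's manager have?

Ingrid Abara reports to Hope Ahmed. Hope Ahmed's other direct reports are Thandi Rossi — 1 peer.

1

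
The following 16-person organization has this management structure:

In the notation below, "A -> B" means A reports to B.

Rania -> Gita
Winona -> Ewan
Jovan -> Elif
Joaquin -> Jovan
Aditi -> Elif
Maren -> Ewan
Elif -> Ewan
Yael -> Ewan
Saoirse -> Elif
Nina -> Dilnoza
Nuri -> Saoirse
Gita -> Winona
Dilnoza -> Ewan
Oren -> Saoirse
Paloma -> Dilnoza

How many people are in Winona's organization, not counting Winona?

2

Winona directly manages Gita. Under Gita: Rania (1). That's 2 in total.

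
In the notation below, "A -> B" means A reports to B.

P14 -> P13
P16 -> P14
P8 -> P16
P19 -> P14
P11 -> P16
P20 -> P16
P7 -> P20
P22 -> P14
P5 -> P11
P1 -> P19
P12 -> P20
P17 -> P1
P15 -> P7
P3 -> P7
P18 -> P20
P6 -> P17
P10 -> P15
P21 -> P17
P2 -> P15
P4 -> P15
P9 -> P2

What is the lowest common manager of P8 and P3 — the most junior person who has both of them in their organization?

P8's chain of managers is P16, P14, P13. P3's chain of managers is P7, P20, P16, P14, P13. The first manager that appears in both chains is P16.

P16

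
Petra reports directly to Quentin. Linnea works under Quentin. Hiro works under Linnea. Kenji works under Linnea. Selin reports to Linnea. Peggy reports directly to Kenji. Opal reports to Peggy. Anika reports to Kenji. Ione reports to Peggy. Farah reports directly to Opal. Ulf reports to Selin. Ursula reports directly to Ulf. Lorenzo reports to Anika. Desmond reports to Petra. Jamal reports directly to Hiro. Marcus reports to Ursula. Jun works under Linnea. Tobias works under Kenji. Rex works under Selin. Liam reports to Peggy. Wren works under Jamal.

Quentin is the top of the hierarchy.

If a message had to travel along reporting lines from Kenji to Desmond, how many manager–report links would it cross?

4

Kenji is 2 levels below Quentin, and Desmond is 2 levels below Quentin (their lowest common manager). The shortest path runs up from Kenji to Quentin and back down to Desmond: 2 + 2 = 4 links.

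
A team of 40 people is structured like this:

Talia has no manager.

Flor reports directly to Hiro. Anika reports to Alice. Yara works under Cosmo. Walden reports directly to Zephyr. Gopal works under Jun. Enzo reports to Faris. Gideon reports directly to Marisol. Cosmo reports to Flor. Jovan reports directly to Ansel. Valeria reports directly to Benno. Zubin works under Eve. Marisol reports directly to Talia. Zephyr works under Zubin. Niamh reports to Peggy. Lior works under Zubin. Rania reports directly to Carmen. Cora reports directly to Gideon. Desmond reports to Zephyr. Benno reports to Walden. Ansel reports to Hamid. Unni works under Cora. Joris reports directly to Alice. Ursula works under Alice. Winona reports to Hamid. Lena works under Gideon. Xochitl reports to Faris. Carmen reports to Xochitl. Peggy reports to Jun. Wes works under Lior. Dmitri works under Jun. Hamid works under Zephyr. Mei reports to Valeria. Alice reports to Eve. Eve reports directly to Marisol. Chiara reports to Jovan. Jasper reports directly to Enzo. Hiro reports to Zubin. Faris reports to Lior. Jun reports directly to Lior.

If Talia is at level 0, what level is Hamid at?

Chain from Hamid up to Talia: Hamid → Zephyr → Zubin → Eve → Marisol → Talia. That is 5 steps up, so Hamid is 5 levels below Talia.

5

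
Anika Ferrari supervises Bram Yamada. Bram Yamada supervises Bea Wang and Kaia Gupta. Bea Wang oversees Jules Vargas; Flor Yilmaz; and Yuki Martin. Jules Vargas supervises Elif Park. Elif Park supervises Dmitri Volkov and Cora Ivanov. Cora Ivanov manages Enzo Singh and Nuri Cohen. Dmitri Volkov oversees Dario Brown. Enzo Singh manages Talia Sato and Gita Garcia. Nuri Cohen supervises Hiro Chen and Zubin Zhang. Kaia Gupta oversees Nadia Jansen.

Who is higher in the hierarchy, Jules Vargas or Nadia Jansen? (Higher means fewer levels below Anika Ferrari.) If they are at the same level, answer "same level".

same level

Both Jules Vargas and Nadia Jansen are 3 levels below Anika Ferrari.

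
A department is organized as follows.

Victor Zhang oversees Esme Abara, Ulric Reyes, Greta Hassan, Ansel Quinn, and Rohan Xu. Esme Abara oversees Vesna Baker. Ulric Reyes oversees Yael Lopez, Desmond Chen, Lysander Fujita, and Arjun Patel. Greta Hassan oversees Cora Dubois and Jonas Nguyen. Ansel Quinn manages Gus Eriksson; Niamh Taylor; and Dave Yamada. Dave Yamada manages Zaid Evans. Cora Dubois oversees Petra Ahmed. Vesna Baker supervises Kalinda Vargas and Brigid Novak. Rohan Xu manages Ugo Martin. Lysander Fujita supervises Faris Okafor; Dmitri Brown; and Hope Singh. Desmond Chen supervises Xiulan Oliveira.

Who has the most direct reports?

Direct-report counts: Victor Zhang has 5; Rohan Xu has 1; Ansel Quinn has 3; Dave Yamada has 1; Greta Hassan has 2; Cora Dubois has 1; Ulric Reyes has 4; Desmond Chen has 1; Lysander Fujita has 3; Esme Abara has 1; Vesna Baker has 2. The largest is 5, held by Victor Zhang.

Victor Zhang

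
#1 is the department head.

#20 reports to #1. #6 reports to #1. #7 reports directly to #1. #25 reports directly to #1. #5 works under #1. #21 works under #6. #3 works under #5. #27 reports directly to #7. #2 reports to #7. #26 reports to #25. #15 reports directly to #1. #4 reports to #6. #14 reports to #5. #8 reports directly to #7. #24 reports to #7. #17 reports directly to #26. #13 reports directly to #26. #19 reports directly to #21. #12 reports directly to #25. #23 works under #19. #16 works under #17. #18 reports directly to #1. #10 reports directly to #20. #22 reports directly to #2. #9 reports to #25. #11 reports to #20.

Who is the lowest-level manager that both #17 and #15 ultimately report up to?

#17's chain of managers is #26, #25, #1. #15's chain of managers is #1. The first manager that appears in both chains is #1.

#1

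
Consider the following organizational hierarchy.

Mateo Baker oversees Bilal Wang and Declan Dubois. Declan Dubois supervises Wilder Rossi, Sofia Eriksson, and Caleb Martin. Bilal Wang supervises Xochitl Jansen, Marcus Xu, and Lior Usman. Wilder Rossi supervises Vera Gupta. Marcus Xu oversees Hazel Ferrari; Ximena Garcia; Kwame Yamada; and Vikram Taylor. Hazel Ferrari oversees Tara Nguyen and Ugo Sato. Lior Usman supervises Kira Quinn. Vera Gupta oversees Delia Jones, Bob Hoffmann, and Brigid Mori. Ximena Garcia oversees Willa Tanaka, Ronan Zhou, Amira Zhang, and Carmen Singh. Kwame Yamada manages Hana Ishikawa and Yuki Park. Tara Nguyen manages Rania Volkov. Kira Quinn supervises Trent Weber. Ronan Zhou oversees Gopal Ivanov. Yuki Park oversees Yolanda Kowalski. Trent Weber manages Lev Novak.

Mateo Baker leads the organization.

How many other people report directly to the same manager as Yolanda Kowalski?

Yolanda Kowalski reports to Yuki Park, and Yuki Park has no other direct reports. Yolanda Kowalski has 0 peers.

0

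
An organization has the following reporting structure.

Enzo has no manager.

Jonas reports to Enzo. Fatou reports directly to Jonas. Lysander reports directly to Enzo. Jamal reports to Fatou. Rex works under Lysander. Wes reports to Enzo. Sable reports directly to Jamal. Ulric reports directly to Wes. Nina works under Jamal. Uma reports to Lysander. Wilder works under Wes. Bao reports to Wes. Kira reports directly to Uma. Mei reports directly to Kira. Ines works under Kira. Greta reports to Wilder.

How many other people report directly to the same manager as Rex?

1

Rex reports to Lysander. Lysander's other direct reports are Uma — 1 peer.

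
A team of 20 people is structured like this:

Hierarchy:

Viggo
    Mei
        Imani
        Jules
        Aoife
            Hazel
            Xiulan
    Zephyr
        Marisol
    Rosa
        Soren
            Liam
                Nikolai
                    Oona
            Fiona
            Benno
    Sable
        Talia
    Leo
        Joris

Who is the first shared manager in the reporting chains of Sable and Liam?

Viggo

Sable's chain of managers is Viggo. Liam's chain of managers is Soren, Rosa, Viggo. The first manager that appears in both chains is Viggo.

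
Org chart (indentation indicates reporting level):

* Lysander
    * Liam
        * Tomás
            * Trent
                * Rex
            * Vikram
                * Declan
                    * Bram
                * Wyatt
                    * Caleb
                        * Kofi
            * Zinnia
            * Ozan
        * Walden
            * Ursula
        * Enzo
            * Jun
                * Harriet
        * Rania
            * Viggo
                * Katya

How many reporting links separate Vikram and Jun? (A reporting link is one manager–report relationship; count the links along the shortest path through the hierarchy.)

4

Vikram is 2 levels below Liam, and Jun is 2 levels below Liam (their lowest common manager). The shortest path runs up from Vikram to Liam and back down to Jun: 2 + 2 = 4 links.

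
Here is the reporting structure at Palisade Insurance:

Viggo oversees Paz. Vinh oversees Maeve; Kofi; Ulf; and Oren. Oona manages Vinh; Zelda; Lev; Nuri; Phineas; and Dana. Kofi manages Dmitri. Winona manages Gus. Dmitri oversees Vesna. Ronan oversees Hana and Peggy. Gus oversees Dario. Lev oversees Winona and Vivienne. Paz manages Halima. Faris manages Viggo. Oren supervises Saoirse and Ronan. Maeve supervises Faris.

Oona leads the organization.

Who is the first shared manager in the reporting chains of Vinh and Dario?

Oona

Vinh's chain of managers is Oona. Dario's chain of managers is Gus, Winona, Lev, Oona. The first manager that appears in both chains is Oona.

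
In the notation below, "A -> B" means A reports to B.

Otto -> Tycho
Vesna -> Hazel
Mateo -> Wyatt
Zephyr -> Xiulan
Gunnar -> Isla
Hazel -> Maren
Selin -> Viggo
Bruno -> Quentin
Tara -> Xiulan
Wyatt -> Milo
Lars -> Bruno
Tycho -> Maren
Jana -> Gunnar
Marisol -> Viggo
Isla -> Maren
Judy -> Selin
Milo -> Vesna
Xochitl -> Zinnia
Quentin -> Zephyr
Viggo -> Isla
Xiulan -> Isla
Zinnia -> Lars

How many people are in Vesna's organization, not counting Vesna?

3

Vesna directly manages Milo. Under Milo: Wyatt, Mateo (2). That's 3 in total.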